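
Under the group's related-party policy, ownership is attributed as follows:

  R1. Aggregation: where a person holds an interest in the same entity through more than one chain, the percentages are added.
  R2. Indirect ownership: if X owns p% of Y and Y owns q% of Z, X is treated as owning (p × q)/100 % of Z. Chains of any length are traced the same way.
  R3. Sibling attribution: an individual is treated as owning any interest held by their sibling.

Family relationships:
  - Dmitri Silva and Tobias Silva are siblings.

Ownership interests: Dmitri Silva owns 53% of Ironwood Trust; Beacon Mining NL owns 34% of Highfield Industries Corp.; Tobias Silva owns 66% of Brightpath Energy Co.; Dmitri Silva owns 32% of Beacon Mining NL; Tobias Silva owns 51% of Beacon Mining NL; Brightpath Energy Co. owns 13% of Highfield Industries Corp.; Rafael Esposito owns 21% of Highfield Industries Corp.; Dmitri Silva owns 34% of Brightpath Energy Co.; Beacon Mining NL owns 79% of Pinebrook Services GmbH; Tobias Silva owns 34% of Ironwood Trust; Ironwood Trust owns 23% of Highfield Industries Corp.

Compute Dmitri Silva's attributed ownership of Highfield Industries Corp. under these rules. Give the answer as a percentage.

By sibling attribution (R3), Dmitri Silva is treated as also owning Tobias Silva's interest in Ironwood Trust, giving 53% + 34% = 87%.
By sibling attribution (R3), Dmitri Silva is treated as also owning Tobias Silva's interest in Beacon Mining NL, giving 32% + 51% = 83%.
By sibling attribution (R3), Dmitri Silva is treated as also owning Tobias Silva's interest in Brightpath Energy Co, giving 34% + 66% = 100%.
Chain via Ironwood Trust (R2): 87% × 23% = 20.01% of Highfield Industries Corp.
Chain via Beacon Mining NL (R2): 83% × 34% = 28.22% of Highfield Industries Corp.
Chain via Brightpath Energy Co. (R2): 100% × 13% = 13% of Highfield Industries Corp.
Aggregating (R1): 20.01% + 28.22% + 13% = 61.23%.

61.23%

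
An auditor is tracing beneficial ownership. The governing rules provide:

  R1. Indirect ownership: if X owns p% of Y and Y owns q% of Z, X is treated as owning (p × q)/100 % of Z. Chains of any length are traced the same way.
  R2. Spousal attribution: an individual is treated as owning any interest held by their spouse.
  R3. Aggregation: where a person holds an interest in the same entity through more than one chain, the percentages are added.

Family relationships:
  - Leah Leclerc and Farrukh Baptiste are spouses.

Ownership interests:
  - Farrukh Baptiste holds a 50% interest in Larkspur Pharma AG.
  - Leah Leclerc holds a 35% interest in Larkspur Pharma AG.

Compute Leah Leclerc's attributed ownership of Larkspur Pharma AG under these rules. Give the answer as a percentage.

85%

By spousal attribution (R2), Leah Leclerc is treated as also owning Farrukh Baptiste's interest in Larkspur Pharma AG, giving 35% + 50% = 85%.
Direct interest in Larkspur Pharma AG: 85%.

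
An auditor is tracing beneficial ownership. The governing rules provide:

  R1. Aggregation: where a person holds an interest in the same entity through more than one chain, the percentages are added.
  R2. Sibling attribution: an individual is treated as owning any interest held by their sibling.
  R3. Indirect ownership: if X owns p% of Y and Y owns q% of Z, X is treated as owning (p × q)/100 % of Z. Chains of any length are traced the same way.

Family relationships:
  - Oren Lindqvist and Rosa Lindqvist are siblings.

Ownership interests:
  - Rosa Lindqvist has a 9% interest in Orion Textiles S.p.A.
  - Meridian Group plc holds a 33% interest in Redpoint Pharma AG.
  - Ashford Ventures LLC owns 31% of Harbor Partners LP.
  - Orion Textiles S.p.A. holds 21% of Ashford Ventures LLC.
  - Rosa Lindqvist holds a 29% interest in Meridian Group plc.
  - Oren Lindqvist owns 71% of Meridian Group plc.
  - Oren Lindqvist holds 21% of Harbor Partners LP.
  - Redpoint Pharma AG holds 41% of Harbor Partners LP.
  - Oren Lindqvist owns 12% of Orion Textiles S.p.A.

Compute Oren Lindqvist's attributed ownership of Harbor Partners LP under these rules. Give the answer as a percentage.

By sibling attribution (R2), Oren Lindqvist is treated as also owning Rosa Lindqvist's interest in Orion Textiles S.p.A, giving 12% + 9% = 21%.
By sibling attribution (R2), Oren Lindqvist is treated as also owning Rosa Lindqvist's interest in Meridian Group plc, giving 71% + 29% = 100%.
Chain via Orion Textiles S.p.A. → Ashford Ventures LLC (R3): 21% × 21% × 31% = 1.3671% of Harbor Partners LP.
Chain via Meridian Group plc → Redpoint Pharma AG (R3): 100% × 33% × 41% = 13.53% of Harbor Partners LP.
Direct interest in Harbor Partners LP: 21%.
Aggregating (R1): 1.3671% + 13.53% + 21% = 35.8971%.

35.8971%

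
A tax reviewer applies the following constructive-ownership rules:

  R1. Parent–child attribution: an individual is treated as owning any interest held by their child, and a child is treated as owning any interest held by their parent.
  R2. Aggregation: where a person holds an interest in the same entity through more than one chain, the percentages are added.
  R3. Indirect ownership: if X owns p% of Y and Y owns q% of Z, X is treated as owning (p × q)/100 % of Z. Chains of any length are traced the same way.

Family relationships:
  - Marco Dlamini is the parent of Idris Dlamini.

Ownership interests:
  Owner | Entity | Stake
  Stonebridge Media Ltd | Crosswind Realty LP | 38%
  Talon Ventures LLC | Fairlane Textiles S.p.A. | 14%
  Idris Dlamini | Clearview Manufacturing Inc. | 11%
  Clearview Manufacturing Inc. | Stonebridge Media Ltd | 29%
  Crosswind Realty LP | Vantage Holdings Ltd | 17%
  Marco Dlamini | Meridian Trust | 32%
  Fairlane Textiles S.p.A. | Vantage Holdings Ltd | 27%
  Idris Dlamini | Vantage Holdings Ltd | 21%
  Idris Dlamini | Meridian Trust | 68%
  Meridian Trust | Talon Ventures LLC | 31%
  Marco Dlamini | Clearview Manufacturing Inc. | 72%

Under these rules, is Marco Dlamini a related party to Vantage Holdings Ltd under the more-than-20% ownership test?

Yes

By parent–child attribution (R1), Marco Dlamini is treated as also owning Idris Dlamini's interest in Clearview Manufacturing Inc, giving 72% + 11% = 83%.
By parent–child attribution (R1), Marco Dlamini is treated as also owning Idris Dlamini's interest in Meridian Trust, giving 32% + 68% = 100%.
By parent–child attribution (R1), Marco Dlamini is treated as owning Idris Dlamini's 21% interest in Vantage Holdings Ltd.
Chain via Clearview Manufacturing Inc. → Stonebridge Media Ltd → Crosswind Realty LP (R3): 83% × 29% × 38% × 17% = 1.554922% of Vantage Holdings Ltd.
Chain via Meridian Trust → Talon Ventures LLC → Fairlane Textiles S.p.A. (R3): 100% × 31% × 14% × 27% = 1.1718% of Vantage Holdings Ltd.
Direct interest in Vantage Holdings Ltd: 21%.
Aggregating (R2): 1.554922% + 1.1718% + 21% = 23.726722%.
23.726722% exceeds the 20% threshold, so Marco is a related party to Vantage Holdings Ltd.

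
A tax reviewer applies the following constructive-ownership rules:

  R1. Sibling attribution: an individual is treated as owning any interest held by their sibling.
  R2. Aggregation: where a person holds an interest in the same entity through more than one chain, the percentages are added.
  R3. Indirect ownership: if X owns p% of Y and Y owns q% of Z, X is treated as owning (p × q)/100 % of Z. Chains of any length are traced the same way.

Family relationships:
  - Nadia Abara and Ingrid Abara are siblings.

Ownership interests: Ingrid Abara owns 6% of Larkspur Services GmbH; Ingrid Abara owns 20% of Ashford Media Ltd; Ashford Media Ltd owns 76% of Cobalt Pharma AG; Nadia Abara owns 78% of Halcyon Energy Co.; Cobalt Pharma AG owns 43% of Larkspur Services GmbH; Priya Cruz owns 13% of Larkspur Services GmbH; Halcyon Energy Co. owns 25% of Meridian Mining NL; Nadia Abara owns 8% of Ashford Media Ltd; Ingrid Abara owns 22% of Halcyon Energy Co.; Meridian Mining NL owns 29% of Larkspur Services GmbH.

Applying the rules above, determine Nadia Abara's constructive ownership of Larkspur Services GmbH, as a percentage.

22.4004%

By sibling attribution (R1), Nadia Abara is treated as also owning Ingrid Abara's interest in Ashford Media Ltd, giving 8% + 20% = 28%.
By sibling attribution (R1), Nadia Abara is treated as also owning Ingrid Abara's interest in Halcyon Energy Co, giving 78% + 22% = 100%.
By sibling attribution (R1), Nadia Abara is treated as owning Ingrid Abara's 6% interest in Larkspur Services GmbH.
Chain via Ashford Media Ltd → Cobalt Pharma AG (R3): 28% × 76% × 43% = 9.1504% of Larkspur Services GmbH.
Chain via Halcyon Energy Co. → Meridian Mining NL (R3): 100% × 25% × 29% = 7.25% of Larkspur Services GmbH.
Direct interest in Larkspur Services GmbH: 6%.
Aggregating (R2): 9.1504% + 7.25% + 6% = 22.4004%.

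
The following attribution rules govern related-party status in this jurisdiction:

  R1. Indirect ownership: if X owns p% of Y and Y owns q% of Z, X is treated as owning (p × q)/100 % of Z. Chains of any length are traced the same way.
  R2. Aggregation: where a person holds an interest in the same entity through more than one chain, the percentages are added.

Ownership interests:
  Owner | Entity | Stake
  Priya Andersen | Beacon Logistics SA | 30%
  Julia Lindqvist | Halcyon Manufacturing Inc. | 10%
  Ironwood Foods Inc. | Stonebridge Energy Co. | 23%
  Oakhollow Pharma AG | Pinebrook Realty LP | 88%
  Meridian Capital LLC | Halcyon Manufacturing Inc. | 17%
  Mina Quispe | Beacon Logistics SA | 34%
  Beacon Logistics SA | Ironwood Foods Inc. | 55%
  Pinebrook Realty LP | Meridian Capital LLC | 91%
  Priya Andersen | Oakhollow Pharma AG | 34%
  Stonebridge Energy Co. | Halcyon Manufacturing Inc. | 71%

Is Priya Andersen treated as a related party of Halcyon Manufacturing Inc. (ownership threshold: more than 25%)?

No

Chain via Beacon Logistics SA → Ironwood Foods Inc. → Stonebridge Energy Co. (R1): 30% × 55% × 23% × 71% = 2.69445% of Halcyon Manufacturing Inc.
Chain via Oakhollow Pharma AG → Pinebrook Realty LP → Meridian Capital LLC (R1): 34% × 88% × 91% × 17% = 4.628624% of Halcyon Manufacturing Inc.
Aggregating (R2): 2.69445% + 4.628624% = 7.323074%.
7.323074% does not exceed the 25% threshold, so Priya is not a related party to Halcyon Manufacturing Inc.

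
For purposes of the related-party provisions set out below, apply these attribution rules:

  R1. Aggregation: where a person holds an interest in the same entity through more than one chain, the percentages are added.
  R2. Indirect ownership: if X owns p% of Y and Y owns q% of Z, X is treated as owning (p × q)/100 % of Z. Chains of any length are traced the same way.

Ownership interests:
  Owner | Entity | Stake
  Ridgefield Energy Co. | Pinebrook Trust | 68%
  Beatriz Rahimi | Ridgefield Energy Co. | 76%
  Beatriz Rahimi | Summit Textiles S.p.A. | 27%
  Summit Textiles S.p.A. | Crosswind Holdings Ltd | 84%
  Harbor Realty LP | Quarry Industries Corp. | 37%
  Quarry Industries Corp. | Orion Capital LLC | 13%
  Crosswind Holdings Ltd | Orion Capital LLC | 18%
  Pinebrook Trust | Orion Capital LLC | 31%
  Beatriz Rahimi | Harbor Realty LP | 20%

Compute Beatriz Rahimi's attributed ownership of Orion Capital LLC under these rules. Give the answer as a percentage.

Chain via Harbor Realty LP → Quarry Industries Corp. (R2): 20% × 37% × 13% = 0.962% of Orion Capital LLC.
Chain via Summit Textiles S.p.A. → Crosswind Holdings Ltd (R2): 27% × 84% × 18% = 4.0824% of Orion Capital LLC.
Chain via Ridgefield Energy Co. → Pinebrook Trust (R2): 76% × 68% × 31% = 16.0208% of Orion Capital LLC.
Aggregating (R1): 0.962% + 4.0824% + 16.0208% = 21.0652%.

21.0652%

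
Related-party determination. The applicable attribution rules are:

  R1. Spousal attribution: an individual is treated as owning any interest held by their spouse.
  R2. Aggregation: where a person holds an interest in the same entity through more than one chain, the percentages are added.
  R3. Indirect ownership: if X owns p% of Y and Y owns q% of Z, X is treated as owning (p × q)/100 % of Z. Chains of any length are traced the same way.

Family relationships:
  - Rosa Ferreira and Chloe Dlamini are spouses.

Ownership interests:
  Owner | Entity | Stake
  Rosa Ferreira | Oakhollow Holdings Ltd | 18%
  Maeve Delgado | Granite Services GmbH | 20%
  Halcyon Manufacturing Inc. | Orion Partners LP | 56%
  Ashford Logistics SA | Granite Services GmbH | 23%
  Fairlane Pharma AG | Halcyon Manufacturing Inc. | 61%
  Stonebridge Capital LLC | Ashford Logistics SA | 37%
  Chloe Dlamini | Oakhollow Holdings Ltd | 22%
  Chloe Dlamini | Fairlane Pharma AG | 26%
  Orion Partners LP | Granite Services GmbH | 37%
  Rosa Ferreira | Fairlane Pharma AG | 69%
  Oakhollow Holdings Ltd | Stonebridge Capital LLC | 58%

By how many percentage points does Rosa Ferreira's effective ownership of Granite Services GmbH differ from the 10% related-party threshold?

By spousal attribution (R1), Rosa Ferreira is treated as also owning Chloe Dlamini's interest in Oakhollow Holdings Ltd, giving 18% + 22% = 40%.
By spousal attribution (R1), Rosa Ferreira is treated as also owning Chloe Dlamini's interest in Fairlane Pharma AG, giving 69% + 26% = 95%.
Chain via Oakhollow Holdings Ltd → Stonebridge Capital LLC → Ashford Logistics SA (R3): 40% × 58% × 37% × 23% = 1.97432% of Granite Services GmbH.
Chain via Fairlane Pharma AG → Halcyon Manufacturing Inc. → Orion Partners LP (R3): 95% × 61% × 56% × 37% = 12.00724% of Granite Services GmbH.
Aggregating (R2): 1.97432% + 12.00724% = 13.98156%.
13.98156% exceeds the 10% threshold by 3.98156 percentage points.

3.98156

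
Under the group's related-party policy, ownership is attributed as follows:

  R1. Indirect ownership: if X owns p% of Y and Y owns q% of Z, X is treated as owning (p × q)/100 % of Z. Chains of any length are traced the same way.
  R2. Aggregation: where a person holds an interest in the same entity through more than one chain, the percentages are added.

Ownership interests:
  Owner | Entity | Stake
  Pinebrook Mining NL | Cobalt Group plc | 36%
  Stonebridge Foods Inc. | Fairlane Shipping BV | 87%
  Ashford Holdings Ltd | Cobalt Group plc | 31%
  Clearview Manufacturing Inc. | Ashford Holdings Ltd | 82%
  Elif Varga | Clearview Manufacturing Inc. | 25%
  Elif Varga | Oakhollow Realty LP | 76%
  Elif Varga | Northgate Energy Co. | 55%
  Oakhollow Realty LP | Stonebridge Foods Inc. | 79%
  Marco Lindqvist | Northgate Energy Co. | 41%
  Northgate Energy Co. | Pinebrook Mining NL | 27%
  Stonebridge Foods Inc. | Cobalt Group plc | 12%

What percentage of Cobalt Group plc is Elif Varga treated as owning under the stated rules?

18.9058%

Chain via Oakhollow Realty LP → Stonebridge Foods Inc. (R1): 76% × 79% × 12% = 7.2048% of Cobalt Group plc.
Chain via Clearview Manufacturing Inc. → Ashford Holdings Ltd (R1): 25% × 82% × 31% = 6.355% of Cobalt Group plc.
Chain via Northgate Energy Co. → Pinebrook Mining NL (R1): 55% × 27% × 36% = 5.346% of Cobalt Group plc.
Aggregating (R2): 7.2048% + 6.355% + 5.346% = 18.9058%.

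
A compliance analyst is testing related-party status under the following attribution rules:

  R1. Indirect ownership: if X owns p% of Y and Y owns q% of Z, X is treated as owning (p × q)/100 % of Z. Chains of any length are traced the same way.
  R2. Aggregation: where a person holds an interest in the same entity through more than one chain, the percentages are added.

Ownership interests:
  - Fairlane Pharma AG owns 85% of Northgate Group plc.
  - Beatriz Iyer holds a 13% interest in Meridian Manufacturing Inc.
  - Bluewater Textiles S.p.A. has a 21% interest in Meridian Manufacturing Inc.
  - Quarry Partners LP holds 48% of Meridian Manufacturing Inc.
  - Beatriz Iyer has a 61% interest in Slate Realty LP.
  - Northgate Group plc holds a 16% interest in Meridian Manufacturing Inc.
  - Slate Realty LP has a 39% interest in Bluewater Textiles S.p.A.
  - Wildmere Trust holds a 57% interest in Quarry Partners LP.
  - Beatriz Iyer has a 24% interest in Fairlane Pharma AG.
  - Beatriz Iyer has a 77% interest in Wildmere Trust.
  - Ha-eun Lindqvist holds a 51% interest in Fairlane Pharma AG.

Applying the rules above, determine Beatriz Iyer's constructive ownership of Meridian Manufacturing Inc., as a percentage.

Chain via Wildmere Trust → Quarry Partners LP (R1): 77% × 57% × 48% = 21.0672% of Meridian Manufacturing Inc.
Chain via Slate Realty LP → Bluewater Textiles S.p.A. (R1): 61% × 39% × 21% = 4.9959% of Meridian Manufacturing Inc.
Chain via Fairlane Pharma AG → Northgate Group plc (R1): 24% × 85% × 16% = 3.264% of Meridian Manufacturing Inc.
Direct interest in Meridian Manufacturing Inc: 13%.
Aggregating (R2): 21.0672% + 4.9959% + 3.264% + 13% = 42.3271%.

42.3271%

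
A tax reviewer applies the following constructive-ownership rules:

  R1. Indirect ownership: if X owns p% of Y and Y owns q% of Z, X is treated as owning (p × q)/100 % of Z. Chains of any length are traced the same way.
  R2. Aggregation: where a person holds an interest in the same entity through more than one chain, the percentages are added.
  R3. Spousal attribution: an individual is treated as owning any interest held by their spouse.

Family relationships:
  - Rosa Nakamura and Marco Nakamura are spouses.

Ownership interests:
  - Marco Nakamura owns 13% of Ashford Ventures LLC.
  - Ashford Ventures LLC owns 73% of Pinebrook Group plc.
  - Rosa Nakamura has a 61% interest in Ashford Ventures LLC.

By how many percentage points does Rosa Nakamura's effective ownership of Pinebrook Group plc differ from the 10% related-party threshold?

By spousal attribution (R3), Rosa Nakamura is treated as also owning Marco Nakamura's interest in Ashford Ventures LLC, giving 61% + 13% = 74%.
Chain via Ashford Ventures LLC (R1): 74% × 73% = 54.02% of Pinebrook Group plc.
54.02% exceeds the 10% threshold by 44.02 percentage points.

44.02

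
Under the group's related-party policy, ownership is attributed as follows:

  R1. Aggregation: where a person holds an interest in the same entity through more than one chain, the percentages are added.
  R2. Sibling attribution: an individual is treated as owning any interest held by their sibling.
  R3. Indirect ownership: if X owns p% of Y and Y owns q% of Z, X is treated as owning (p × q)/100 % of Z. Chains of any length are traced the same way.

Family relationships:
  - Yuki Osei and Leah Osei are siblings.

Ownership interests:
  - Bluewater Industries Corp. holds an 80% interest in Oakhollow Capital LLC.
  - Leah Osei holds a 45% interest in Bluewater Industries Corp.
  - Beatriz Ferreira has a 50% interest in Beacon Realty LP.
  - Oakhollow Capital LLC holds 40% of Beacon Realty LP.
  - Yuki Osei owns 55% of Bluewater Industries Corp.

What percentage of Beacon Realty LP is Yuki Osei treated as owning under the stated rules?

By sibling attribution (R2), Yuki Osei is treated as also owning Leah Osei's interest in Bluewater Industries Corp, giving 55% + 45% = 100%.
Chain via Bluewater Industries Corp. → Oakhollow Capital LLC (R3): 100% × 80% × 40% = 32% of Beacon Realty LP.

32%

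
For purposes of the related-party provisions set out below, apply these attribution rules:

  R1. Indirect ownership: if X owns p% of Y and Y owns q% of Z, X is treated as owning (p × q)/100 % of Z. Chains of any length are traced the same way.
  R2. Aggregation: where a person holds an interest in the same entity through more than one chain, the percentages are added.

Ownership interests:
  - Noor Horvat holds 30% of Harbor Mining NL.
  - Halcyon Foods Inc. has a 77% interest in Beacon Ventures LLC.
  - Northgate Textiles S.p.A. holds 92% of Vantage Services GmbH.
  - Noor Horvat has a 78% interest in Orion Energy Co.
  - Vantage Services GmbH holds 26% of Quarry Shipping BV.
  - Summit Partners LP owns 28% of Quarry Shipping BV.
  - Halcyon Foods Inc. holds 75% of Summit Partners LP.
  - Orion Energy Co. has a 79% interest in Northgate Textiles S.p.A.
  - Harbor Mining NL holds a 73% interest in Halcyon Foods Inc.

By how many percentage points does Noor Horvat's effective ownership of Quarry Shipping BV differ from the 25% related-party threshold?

Chain via Orion Energy Co. → Northgate Textiles S.p.A. → Vantage Services GmbH (R1): 78% × 79% × 92% × 26% = 14.739504% of Quarry Shipping BV.
Chain via Harbor Mining NL → Halcyon Foods Inc. → Summit Partners LP (R1): 30% × 73% × 75% × 28% = 4.599% of Quarry Shipping BV.
Aggregating (R2): 14.739504% + 4.599% = 19.338504%.
19.338504% falls short of the 25% threshold by 5.661496 percentage points.

5.661496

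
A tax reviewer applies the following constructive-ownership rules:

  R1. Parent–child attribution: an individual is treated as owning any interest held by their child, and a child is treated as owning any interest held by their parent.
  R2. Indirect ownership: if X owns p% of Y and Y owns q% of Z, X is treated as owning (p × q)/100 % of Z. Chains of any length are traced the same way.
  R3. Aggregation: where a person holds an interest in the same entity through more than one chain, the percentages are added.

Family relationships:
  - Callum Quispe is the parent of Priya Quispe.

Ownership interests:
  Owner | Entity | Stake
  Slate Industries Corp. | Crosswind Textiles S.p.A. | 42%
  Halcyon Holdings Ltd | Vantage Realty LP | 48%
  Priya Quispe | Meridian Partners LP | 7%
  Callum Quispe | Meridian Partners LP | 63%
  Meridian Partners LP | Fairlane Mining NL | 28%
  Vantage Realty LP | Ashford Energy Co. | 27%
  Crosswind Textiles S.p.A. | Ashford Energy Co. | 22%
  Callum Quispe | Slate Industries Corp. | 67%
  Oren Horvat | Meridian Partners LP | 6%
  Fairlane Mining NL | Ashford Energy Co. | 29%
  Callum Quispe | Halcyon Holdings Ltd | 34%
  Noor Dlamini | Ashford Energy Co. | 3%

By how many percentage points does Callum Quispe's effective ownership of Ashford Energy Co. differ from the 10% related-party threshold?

6.2812

By parent–child attribution (R1), Callum Quispe is treated as also owning Priya Quispe's interest in Meridian Partners LP, giving 63% + 7% = 70%.
Chain via Halcyon Holdings Ltd → Vantage Realty LP (R2): 34% × 48% × 27% = 4.4064% of Ashford Energy Co.
Chain via Slate Industries Corp. → Crosswind Textiles S.p.A. (R2): 67% × 42% × 22% = 6.1908% of Ashford Energy Co.
Chain via Meridian Partners LP → Fairlane Mining NL (R2): 70% × 28% × 29% = 5.684% of Ashford Energy Co.
Aggregating (R3): 4.4064% + 6.1908% + 5.684% = 16.2812%.
16.2812% exceeds the 10% threshold by 6.2812 percentage points.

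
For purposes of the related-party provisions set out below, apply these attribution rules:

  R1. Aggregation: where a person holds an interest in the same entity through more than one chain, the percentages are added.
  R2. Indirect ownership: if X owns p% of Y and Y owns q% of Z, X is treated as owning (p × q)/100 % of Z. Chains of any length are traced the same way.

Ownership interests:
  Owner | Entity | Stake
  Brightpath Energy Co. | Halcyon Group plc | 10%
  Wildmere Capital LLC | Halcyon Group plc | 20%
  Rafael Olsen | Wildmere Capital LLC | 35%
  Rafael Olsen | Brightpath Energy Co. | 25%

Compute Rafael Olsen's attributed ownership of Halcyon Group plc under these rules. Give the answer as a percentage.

Chain via Brightpath Energy Co. (R2): 25% × 10% = 2.5% of Halcyon Group plc.
Chain via Wildmere Capital LLC (R2): 35% × 20% = 7% of Halcyon Group plc.
Aggregating (R1): 2.5% + 7% = 9.5%.

9.5%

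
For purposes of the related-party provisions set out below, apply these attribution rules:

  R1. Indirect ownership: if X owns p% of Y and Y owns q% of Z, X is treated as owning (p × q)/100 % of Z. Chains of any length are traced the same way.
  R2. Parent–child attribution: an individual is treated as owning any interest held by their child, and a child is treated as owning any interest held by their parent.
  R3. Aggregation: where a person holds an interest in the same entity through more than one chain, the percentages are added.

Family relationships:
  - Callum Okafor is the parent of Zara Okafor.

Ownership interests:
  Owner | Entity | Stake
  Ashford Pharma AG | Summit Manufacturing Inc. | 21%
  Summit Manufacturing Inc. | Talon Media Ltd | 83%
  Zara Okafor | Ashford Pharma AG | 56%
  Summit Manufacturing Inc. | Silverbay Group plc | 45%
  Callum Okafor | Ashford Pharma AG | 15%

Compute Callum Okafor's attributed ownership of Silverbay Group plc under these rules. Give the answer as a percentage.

By parent–child attribution (R2), Callum Okafor is treated as also owning Zara Okafor's interest in Ashford Pharma AG, giving 15% + 56% = 71%.
Chain via Ashford Pharma AG → Summit Manufacturing Inc. (R1): 71% × 21% × 45% = 6.7095% of Silverbay Group plc.

6.7095%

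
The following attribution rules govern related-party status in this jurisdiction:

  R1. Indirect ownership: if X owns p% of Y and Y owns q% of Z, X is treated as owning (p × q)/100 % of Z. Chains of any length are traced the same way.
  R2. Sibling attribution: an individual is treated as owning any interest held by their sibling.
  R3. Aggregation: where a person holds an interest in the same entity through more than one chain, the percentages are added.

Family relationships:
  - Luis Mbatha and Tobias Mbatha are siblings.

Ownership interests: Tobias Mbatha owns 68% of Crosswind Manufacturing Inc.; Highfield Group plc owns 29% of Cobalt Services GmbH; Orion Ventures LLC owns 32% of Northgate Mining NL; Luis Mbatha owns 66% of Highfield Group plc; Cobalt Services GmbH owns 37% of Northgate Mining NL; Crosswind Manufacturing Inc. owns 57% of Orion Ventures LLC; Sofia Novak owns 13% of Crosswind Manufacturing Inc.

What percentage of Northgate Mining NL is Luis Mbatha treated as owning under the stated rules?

19.485%

By sibling attribution (R2), Luis Mbatha is treated as owning Tobias Mbatha's 68% interest in Crosswind Manufacturing Inc.
Chain via Highfield Group plc → Cobalt Services GmbH (R1): 66% × 29% × 37% = 7.0818% of Northgate Mining NL.
Chain via Crosswind Manufacturing Inc. → Orion Ventures LLC (R1): 68% × 57% × 32% = 12.4032% of Northgate Mining NL.
Aggregating (R3): 7.0818% + 12.4032% = 19.485%.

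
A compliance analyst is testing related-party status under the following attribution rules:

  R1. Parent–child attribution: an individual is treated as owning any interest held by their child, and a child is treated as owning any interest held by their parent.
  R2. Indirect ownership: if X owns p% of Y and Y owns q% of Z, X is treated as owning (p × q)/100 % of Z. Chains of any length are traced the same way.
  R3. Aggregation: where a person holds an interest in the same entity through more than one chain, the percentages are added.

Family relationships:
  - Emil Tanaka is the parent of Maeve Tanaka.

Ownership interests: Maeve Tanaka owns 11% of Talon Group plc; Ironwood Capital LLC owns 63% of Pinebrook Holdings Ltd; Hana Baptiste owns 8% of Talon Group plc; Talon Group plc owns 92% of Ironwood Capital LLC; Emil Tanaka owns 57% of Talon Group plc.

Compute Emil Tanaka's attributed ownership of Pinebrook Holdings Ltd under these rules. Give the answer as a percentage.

By parent–child attribution (R1), Emil Tanaka is treated as also owning Maeve Tanaka's interest in Talon Group plc, giving 57% + 11% = 68%.
Chain via Talon Group plc → Ironwood Capital LLC (R2): 68% × 92% × 63% = 39.4128% of Pinebrook Holdings Ltd.

39.4128%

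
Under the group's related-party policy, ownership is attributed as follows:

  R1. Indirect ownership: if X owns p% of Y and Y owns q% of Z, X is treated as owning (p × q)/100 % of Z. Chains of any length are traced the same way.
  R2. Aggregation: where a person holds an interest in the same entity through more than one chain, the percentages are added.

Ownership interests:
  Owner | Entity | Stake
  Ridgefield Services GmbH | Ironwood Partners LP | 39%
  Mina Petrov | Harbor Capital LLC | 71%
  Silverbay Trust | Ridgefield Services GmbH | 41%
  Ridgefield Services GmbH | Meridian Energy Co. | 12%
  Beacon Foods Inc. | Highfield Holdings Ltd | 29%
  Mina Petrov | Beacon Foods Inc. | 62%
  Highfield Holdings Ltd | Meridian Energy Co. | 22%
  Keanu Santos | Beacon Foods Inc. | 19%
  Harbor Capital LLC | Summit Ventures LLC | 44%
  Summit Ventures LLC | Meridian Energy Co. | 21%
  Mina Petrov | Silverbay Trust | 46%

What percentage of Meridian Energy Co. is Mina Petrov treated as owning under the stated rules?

12.7792%

Chain via Silverbay Trust → Ridgefield Services GmbH (R1): 46% × 41% × 12% = 2.2632% of Meridian Energy Co.
Chain via Beacon Foods Inc. → Highfield Holdings Ltd (R1): 62% × 29% × 22% = 3.9556% of Meridian Energy Co.
Chain via Harbor Capital LLC → Summit Ventures LLC (R1): 71% × 44% × 21% = 6.5604% of Meridian Energy Co.
Aggregating (R2): 2.2632% + 3.9556% + 6.5604% = 12.7792%.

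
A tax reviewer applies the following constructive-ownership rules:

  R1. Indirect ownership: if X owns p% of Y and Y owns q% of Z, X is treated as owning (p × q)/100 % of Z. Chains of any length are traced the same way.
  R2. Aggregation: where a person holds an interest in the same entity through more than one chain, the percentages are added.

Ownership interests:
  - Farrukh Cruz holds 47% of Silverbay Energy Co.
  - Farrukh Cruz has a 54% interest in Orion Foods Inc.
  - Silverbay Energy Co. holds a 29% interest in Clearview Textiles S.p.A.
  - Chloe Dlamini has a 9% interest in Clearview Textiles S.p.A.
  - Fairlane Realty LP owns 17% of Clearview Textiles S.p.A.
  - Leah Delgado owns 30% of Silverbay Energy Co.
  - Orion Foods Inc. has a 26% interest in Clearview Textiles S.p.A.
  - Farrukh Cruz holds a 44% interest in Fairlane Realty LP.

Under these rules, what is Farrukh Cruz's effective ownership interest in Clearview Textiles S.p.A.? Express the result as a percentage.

Chain via Fairlane Realty LP (R1): 44% × 17% = 7.48% of Clearview Textiles S.p.A.
Chain via Orion Foods Inc. (R1): 54% × 26% = 14.04% of Clearview Textiles S.p.A.
Chain via Silverbay Energy Co. (R1): 47% × 29% = 13.63% of Clearview Textiles S.p.A.
Aggregating (R2): 7.48% + 14.04% + 13.63% = 35.15%.

35.15%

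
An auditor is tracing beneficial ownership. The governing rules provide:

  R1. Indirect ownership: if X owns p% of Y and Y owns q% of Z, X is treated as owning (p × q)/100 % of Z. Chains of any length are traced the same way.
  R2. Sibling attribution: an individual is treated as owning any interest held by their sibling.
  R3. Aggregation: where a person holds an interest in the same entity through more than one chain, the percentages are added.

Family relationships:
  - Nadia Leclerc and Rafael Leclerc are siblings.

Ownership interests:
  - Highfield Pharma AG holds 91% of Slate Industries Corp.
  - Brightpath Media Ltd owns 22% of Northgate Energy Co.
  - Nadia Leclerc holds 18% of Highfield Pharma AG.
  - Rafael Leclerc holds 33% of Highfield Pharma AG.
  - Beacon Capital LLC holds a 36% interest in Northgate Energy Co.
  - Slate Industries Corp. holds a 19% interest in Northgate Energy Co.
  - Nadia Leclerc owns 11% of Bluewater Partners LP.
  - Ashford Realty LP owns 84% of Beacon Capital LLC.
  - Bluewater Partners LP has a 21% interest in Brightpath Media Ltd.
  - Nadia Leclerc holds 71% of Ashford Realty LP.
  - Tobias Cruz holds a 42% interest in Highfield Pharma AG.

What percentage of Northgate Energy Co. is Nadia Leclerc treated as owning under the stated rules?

30.7965%

By sibling attribution (R2), Nadia Leclerc is treated as also owning Rafael Leclerc's interest in Highfield Pharma AG, giving 18% + 33% = 51%.
Chain via Ashford Realty LP → Beacon Capital LLC (R1): 71% × 84% × 36% = 21.4704% of Northgate Energy Co.
Chain via Bluewater Partners LP → Brightpath Media Ltd (R1): 11% × 21% × 22% = 0.5082% of Northgate Energy Co.
Chain via Highfield Pharma AG → Slate Industries Corp. (R1): 51% × 91% × 19% = 8.8179% of Northgate Energy Co.
Aggregating (R3): 21.4704% + 0.5082% + 8.8179% = 30.7965%.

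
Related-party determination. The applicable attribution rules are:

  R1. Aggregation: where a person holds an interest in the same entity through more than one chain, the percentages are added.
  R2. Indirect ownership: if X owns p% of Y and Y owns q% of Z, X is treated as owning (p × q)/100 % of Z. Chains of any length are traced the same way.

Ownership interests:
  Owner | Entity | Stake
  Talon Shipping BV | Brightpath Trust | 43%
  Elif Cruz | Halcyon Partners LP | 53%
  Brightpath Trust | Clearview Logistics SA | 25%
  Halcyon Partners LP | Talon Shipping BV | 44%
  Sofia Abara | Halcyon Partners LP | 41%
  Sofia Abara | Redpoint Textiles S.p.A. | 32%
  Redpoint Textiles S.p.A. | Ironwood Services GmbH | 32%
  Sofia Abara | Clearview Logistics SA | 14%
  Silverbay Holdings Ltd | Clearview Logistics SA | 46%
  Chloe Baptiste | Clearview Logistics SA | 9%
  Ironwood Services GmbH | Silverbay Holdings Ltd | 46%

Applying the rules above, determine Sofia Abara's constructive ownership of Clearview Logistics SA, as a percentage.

Chain via Redpoint Textiles S.p.A. → Ironwood Services GmbH → Silverbay Holdings Ltd (R2): 32% × 32% × 46% × 46% = 2.166784% of Clearview Logistics SA.
Chain via Halcyon Partners LP → Talon Shipping BV → Brightpath Trust (R2): 41% × 44% × 43% × 25% = 1.9393% of Clearview Logistics SA.
Direct interest in Clearview Logistics SA: 14%.
Aggregating (R1): 2.166784% + 1.9393% + 14% = 18.106084%.

18.106084%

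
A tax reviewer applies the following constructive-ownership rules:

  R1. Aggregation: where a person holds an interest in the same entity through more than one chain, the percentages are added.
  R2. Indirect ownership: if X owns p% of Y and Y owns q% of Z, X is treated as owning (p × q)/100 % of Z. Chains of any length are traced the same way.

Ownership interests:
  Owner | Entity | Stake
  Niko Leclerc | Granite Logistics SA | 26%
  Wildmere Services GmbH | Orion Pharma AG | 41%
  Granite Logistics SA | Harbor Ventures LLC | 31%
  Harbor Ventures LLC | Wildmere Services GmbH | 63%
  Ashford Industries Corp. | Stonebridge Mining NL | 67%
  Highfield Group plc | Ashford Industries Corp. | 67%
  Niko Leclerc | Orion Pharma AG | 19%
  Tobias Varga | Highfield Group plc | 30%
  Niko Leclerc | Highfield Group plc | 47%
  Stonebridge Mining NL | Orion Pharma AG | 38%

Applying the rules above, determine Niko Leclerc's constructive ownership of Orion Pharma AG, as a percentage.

Chain via Granite Logistics SA → Harbor Ventures LLC → Wildmere Services GmbH (R2): 26% × 31% × 63% × 41% = 2.081898% of Orion Pharma AG.
Chain via Highfield Group plc → Ashford Industries Corp. → Stonebridge Mining NL (R2): 47% × 67% × 67% × 38% = 8.017354% of Orion Pharma AG.
Direct interest in Orion Pharma AG: 19%.
Aggregating (R1): 2.081898% + 8.017354% + 19% = 29.099252%.

29.099252%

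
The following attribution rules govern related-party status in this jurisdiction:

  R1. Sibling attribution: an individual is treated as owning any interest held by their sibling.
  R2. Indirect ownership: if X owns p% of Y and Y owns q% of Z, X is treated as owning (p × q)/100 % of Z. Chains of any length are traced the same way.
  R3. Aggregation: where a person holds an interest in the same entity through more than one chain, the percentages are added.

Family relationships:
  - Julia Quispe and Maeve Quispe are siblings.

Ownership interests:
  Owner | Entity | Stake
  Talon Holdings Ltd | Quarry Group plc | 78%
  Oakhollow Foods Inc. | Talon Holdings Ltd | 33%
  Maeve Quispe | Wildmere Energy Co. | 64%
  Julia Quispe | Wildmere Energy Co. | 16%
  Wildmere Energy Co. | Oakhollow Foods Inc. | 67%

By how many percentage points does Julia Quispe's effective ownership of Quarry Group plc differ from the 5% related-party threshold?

8.79664

By sibling attribution (R1), Julia Quispe is treated as also owning Maeve Quispe's interest in Wildmere Energy Co, giving 16% + 64% = 80%.
Chain via Wildmere Energy Co. → Oakhollow Foods Inc. → Talon Holdings Ltd (R2): 80% × 67% × 33% × 78% = 13.79664% of Quarry Group plc.
13.79664% exceeds the 5% threshold by 8.79664 percentage points.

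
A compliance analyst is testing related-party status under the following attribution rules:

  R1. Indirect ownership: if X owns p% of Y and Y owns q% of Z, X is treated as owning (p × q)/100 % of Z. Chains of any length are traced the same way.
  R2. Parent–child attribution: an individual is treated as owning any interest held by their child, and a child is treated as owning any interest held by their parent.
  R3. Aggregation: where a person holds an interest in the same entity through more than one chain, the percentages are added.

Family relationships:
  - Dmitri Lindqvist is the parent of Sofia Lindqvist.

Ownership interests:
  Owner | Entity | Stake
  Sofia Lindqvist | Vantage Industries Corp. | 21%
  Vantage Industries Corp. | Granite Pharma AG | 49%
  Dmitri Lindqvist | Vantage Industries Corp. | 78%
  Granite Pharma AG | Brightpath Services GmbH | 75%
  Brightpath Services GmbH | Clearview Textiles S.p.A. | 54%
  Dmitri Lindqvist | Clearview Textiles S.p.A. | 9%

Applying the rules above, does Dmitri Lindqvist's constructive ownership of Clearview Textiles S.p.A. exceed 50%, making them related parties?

No

By parent–child attribution (R2), Dmitri Lindqvist is treated as also owning Sofia Lindqvist's interest in Vantage Industries Corp, giving 78% + 21% = 99%.
Chain via Vantage Industries Corp. → Granite Pharma AG → Brightpath Services GmbH (R1): 99% × 49% × 75% × 54% = 19.64655% of Clearview Textiles S.p.A.
Direct interest in Clearview Textiles S.p.A: 9%.
Aggregating (R3): 19.64655% + 9% = 28.64655%.
28.64655% does not exceed the 50% threshold, so Dmitri is not a related party to Clearview Textiles S.p.A.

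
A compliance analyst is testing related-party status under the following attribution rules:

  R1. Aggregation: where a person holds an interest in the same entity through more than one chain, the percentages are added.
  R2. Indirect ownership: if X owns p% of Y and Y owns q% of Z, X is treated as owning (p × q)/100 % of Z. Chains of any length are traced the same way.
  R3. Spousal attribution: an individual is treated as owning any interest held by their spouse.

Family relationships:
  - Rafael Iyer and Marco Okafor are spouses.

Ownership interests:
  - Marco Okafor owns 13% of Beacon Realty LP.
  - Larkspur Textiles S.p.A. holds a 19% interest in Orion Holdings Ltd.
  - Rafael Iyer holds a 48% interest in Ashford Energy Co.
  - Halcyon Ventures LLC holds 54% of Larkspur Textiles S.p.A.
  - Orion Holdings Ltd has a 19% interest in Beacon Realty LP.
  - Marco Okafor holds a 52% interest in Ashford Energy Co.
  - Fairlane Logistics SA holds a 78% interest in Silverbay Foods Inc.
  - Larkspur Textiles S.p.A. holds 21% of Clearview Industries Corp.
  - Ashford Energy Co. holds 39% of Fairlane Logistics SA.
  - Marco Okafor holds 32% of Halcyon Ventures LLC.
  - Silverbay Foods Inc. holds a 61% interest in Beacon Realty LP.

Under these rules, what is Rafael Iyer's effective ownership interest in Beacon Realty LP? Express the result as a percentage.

32.180008%

By spousal attribution (R3), Rafael Iyer is treated as also owning Marco Okafor's interest in Ashford Energy Co, giving 48% + 52% = 100%.
By spousal attribution (R3), Rafael Iyer is treated as owning Marco Okafor's 32% interest in Halcyon Ventures LLC.
By spousal attribution (R3), Rafael Iyer is treated as owning Marco Okafor's 13% interest in Beacon Realty LP.
Chain via Ashford Energy Co. → Fairlane Logistics SA → Silverbay Foods Inc. (R2): 100% × 39% × 78% × 61% = 18.5562% of Beacon Realty LP.
Chain via Halcyon Ventures LLC → Larkspur Textiles S.p.A. → Orion Holdings Ltd (R2): 32% × 54% × 19% × 19% = 0.623808% of Beacon Realty LP.
Direct interest in Beacon Realty LP: 13%.
Aggregating (R1): 18.5562% + 0.623808% + 13% = 32.180008%.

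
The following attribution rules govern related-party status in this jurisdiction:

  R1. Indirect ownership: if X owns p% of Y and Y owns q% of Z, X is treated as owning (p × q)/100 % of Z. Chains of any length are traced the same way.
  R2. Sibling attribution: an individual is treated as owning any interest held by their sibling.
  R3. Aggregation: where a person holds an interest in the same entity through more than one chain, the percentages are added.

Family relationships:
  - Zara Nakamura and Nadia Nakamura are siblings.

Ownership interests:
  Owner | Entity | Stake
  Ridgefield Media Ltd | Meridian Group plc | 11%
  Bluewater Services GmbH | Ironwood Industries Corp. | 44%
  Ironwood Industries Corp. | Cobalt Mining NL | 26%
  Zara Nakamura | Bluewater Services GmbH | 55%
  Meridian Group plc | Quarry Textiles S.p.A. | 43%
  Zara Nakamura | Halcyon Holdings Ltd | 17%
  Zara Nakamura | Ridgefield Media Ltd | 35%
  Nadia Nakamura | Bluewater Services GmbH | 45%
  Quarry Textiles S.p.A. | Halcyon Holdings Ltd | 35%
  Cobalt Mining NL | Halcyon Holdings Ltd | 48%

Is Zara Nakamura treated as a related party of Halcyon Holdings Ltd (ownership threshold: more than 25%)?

No

By sibling attribution (R2), Zara Nakamura is treated as also owning Nadia Nakamura's interest in Bluewater Services GmbH, giving 55% + 45% = 100%.
Chain via Bluewater Services GmbH → Ironwood Industries Corp. → Cobalt Mining NL (R1): 100% × 44% × 26% × 48% = 5.4912% of Halcyon Holdings Ltd.
Chain via Ridgefield Media Ltd → Meridian Group plc → Quarry Textiles S.p.A. (R1): 35% × 11% × 43% × 35% = 0.579425% of Halcyon Holdings Ltd.
Direct interest in Halcyon Holdings Ltd: 17%.
Aggregating (R3): 5.4912% + 0.579425% + 17% = 23.070625%.
23.070625% does not exceed the 25% threshold, so Zara is not a related party to Halcyon Holdings Ltd.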